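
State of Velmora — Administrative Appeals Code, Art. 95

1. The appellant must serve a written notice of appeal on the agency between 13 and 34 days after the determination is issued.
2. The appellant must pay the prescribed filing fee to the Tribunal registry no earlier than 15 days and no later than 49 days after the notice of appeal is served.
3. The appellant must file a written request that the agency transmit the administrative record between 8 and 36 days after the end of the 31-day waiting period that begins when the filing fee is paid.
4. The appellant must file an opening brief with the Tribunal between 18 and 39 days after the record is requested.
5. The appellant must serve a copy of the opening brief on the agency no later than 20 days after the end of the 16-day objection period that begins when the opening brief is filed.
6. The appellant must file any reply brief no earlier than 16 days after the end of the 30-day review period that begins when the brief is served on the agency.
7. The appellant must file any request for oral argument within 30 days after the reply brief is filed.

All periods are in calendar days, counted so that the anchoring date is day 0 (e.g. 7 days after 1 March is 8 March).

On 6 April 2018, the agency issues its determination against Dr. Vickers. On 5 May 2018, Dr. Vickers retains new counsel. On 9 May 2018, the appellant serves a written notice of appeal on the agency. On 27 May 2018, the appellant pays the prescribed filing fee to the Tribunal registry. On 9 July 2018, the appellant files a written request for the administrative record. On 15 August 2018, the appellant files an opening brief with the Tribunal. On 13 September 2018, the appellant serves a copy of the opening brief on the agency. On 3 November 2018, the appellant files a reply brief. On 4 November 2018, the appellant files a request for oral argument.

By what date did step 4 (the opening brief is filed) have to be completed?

17 August 2018

Step 4 runs from 9 July 2018, when the record is requested. The window is 18–39 days after 9 July 2018; it closes on 17 August 2018.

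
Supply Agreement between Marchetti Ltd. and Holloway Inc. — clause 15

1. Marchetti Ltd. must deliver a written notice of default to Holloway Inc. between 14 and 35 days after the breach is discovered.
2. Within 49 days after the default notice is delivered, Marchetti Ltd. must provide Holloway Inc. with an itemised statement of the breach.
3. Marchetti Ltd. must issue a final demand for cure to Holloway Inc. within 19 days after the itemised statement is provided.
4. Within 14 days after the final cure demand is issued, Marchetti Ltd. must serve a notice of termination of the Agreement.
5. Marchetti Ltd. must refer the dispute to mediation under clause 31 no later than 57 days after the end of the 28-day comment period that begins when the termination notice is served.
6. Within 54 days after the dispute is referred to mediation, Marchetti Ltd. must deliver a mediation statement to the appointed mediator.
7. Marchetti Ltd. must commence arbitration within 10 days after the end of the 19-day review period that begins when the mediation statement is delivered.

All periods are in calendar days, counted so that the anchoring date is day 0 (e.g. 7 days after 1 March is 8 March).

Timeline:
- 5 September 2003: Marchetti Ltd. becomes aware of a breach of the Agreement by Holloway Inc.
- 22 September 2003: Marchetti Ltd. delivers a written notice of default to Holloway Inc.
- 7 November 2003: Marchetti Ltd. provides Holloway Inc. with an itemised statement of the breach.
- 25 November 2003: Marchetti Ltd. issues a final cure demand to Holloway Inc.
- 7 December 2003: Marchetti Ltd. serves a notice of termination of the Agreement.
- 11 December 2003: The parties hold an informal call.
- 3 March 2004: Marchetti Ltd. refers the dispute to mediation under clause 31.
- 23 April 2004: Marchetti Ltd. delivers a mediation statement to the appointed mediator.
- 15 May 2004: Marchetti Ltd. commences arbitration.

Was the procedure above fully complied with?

No

Step 1: the window is 14–35 days after 5 September 2003 (when the breach is discovered), so 19 September 2003 through 10 October 2003; 22 September 2003 falls inside that range.
Step 2: 49 days after 22 September 2003 (when the default notice is delivered) is 10 November 2003; completed 7 November 2003, before the deadline.
Step 3: 19 days after 7 November 2003 (when the itemised statement is provided) is 26 November 2003; done 25 November 2003 — timely.
Step 4: 14 days after 25 November 2003 (when the final cure demand is issued) is 9 December 2003; done 7 December 2003 — timely.
Step 5: 57 days after 4 January 2004 (end of the 28-day comment period, which began when the termination notice is served on 7 December 2003) is 1 March 2004; done 3 March 2004 — 2 days late.
No need to go further; step 5 was not satisfied.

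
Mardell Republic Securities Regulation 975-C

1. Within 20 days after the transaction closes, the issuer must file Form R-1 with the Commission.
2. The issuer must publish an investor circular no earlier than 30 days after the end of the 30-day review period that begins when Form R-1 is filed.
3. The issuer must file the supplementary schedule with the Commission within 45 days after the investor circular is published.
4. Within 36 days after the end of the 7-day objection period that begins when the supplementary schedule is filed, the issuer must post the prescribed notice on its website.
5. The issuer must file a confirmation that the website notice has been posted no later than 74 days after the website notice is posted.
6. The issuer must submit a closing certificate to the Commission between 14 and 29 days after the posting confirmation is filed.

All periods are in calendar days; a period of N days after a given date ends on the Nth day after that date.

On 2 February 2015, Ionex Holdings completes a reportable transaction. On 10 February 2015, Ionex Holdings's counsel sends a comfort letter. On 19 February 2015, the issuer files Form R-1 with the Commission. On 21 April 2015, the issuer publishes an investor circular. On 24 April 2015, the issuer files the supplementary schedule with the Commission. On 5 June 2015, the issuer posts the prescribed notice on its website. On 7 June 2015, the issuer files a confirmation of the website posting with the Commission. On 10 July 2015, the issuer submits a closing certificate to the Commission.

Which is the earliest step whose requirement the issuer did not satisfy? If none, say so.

Step 6

Step 1: 20 days after 2 February 2015 (when the transaction closes) is 22 February 2015; completed 19 February 2015, before the deadline.
Step 2: the earliest permitted date is 30 days after 21 March 2015 (end of the 30-day review period, which began when Form R-1 is filed on 19 February 2015), i.e. 20 April 2015; done 21 April 2015, after the minimum wait.
Step 3: 45 days after 21 April 2015 (when the investor circular is published) is 5 June 2015; 24 April 2015 is within that limit.
Step 4: 36 days after 1 May 2015 (end of the 7-day objection period, which began when the supplementary schedule is filed on 24 April 2015) is 6 June 2015; done 5 June 2015 — timely.
Step 5: 74 days after 5 June 2015 (when the website notice is posted) is 18 August 2015; done 7 June 2015 — timely.
Step 6: the window is 14–29 days after 7 June 2015 (when the posting confirmation is filed), so 21 June 2015 through 6 July 2015; done 10 July 2015 — 4 days after the window closed.
Later steps need not be reached.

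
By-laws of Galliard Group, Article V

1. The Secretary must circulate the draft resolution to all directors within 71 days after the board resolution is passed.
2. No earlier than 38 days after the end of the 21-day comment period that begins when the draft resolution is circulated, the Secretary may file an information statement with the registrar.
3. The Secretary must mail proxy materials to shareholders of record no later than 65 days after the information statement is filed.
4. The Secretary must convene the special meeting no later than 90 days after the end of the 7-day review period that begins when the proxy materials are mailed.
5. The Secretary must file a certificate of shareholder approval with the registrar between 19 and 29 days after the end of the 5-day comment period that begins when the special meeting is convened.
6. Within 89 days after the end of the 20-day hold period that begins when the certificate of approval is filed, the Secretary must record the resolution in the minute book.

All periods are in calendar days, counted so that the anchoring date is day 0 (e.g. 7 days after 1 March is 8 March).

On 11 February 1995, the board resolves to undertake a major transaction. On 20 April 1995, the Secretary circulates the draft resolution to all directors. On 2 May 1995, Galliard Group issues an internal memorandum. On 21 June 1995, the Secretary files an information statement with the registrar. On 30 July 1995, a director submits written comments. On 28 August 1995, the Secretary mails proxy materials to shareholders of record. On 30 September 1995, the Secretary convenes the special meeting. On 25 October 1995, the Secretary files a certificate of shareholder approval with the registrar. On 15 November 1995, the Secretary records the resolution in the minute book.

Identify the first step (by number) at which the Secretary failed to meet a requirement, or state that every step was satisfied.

Step 1 — counting 71 days from 11 February 1995 (when the board resolution is passed) gives a deadline of 23 April 1995; completed 20 April 1995, before the deadline.
Step 2 — must wait 38 days from 11 May 1995 (end of the 21-day comment period, which began when the draft resolution is circulated on 20 April 1995), so not before 18 June 1995; 21 June 1995 is on or after that date.
Step 3 — counting 65 days from 21 June 1995 (when the information statement is filed) gives a deadline of 25 August 1995; 28 August 1995 misses that deadline by 3 days.
The procedure was therefore not followed at step 3.

Step 3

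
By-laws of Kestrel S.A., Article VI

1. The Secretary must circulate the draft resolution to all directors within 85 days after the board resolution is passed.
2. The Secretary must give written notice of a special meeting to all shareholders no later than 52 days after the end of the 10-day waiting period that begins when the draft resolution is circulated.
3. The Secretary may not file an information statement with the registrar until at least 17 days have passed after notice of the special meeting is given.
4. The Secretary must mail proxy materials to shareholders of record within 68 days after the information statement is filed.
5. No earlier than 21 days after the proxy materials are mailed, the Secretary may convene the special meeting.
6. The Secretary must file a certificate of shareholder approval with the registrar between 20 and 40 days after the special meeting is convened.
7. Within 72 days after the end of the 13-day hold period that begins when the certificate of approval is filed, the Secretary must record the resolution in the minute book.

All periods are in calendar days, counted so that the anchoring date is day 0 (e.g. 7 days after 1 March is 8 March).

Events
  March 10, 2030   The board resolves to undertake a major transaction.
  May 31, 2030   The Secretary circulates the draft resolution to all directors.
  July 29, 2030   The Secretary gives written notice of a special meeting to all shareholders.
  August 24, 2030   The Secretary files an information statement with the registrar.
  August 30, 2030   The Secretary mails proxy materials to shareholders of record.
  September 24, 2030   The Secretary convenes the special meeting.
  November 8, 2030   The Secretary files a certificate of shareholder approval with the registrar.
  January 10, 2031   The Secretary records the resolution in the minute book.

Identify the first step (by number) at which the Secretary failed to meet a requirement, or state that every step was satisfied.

Step 6

(1) due by March 10, 2030 + 85 days = June 3, 2030; completed May 31, 2030, before the deadline.
(2) due by June 10, 2030 + 52 days = August 1, 2030; completed July 29, 2030, before the deadline.
(3) permitted from July 29, 2030 + 17 days = August 15, 2030 onward; August 24, 2030 is on or after that date.
(4) due by August 24, 2030 + 68 days = October 31, 2030; completed August 30, 2030, before the deadline.
(5) permitted from August 30, 2030 + 21 days = September 20, 2030 onward; September 24, 2030 is on or after that date.
(6) the permitted window runs from September 24, 2030 + 20 = October 14, 2030 to September 24, 2030 + 40 = November 3, 2030; November 8, 2030 is 5 days past the end of the window.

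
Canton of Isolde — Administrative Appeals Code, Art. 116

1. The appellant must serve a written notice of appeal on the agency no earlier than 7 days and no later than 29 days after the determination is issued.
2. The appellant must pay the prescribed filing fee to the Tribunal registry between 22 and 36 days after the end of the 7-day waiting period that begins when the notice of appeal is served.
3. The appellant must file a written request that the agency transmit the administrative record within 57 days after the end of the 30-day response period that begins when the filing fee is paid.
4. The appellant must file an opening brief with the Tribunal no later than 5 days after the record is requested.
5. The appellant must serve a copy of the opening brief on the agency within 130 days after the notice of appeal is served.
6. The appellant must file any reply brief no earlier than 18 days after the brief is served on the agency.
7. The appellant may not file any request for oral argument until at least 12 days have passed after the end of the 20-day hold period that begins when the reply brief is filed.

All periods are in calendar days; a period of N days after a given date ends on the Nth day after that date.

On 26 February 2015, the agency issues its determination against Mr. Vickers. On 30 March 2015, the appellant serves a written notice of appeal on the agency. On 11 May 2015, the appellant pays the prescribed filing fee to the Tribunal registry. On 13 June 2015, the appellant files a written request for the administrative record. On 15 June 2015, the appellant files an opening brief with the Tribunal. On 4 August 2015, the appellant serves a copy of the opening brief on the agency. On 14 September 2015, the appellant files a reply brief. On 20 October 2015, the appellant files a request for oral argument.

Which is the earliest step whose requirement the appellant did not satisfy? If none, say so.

Step 1: the window is 7–29 days after 26 February 2015 (when the determination is issued), so 5 March 2015 through 27 March 2015; done 30 March 2015 — 3 days after the window closed.
No need to go further; step 1 was not satisfied.

Step 1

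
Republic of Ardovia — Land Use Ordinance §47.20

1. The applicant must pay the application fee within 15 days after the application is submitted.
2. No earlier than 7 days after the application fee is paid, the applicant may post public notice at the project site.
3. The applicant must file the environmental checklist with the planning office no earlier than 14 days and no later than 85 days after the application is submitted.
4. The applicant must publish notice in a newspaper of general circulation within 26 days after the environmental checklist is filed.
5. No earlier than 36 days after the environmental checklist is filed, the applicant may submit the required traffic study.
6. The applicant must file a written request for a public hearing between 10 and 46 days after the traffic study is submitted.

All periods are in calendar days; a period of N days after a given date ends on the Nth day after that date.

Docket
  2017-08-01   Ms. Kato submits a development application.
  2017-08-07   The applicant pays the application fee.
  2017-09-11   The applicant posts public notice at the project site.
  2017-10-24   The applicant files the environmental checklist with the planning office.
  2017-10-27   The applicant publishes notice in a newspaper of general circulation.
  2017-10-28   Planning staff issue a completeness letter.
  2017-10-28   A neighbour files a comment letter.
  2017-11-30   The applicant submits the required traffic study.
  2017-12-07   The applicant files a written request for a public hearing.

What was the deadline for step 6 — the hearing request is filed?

2018-01-15

Step 6 runs from 2017-11-30, when the traffic study is submitted. The window is 10–46 days after 2017-11-30; it closes on 2018-01-15.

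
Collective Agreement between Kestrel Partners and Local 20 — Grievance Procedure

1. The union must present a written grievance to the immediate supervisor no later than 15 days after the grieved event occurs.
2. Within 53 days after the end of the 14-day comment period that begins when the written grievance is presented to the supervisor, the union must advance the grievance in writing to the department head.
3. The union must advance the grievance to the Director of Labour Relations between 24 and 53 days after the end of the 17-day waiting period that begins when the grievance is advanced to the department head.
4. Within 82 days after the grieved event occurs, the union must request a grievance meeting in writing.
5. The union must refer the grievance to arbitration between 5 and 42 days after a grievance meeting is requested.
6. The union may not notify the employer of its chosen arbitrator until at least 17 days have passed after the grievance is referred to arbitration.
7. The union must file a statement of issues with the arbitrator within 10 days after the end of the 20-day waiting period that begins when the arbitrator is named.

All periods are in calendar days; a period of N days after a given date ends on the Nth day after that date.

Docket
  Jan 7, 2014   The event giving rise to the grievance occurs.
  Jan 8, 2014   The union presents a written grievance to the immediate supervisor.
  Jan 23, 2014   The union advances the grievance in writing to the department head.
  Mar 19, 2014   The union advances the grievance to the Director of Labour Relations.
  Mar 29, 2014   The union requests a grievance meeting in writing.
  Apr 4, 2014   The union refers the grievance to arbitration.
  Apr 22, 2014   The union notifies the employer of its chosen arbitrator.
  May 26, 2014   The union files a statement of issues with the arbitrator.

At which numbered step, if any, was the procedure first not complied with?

Step 1: 15 days after Jan 7, 2014 (when the grieved event occurs) is Jan 22, 2014; Jan 8, 2014 is within that limit.
Step 2: 53 days after Jan 22, 2014 (end of the 14-day comment period, which began when the written grievance is presented to the supervisor on Jan 8, 2014) is Mar 16, 2014; completed Jan 23, 2014, before the deadline.
Step 3: the window is 24–53 days after Feb 9, 2014 (end of the 17-day waiting period, which began when the grievance is advanced to the department head on Jan 23, 2014), so Mar 5, 2014 through Apr 3, 2014; done Mar 19, 2014 — within the window.
Step 4: 82 days after Jan 7, 2014 (when the grieved event occurs) is Mar 30, 2014; Mar 29, 2014 is within that limit.
Step 5: the window is 5–42 days after Mar 29, 2014 (when a grievance meeting is requested), so Apr 3, 2014 through May 10, 2014; done Apr 4, 2014, which is between those dates.
Step 6: the earliest permitted date is 17 days after Apr 4, 2014 (when the grievance is referred to arbitration), i.e. Apr 21, 2014; Apr 22, 2014 is on or after that date.
Step 7: 10 days after May 12, 2014 (end of the 20-day waiting period, which began when the arbitrator is named on Apr 22, 2014) is May 22, 2014; May 26, 2014 misses that deadline by 4 days.

Step 7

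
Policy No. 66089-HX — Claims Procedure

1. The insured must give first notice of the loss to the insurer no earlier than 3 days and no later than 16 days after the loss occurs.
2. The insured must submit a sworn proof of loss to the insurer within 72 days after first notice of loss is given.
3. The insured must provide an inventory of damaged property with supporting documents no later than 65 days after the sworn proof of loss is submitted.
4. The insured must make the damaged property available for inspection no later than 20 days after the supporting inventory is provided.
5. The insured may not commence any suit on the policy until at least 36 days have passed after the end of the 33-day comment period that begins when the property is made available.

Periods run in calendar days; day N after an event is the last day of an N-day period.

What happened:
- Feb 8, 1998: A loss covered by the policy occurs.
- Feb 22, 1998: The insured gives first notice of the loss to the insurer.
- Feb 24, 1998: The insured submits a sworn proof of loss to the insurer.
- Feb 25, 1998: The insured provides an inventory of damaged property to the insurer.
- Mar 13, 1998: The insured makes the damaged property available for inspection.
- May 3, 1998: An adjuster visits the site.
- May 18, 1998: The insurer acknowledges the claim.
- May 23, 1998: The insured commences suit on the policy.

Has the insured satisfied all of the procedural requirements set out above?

Yes

(1) the permitted window runs from Feb 8, 1998 + 3 = Feb 11, 1998 to Feb 8, 1998 + 16 = Feb 24, 1998; done Feb 22, 1998, which is between those dates.
(2) due by Feb 22, 1998 + 72 days = May 5, 1998; Feb 24, 1998 is within that limit.
(3) due by Feb 24, 1998 + 65 days = Apr 30, 1998; done Feb 25, 1998 — timely.
(4) due by Feb 25, 1998 + 20 days = Mar 17, 1998; done Mar 13, 1998 — timely.
(5) permitted from Apr 15, 1998 + 36 days = May 21, 1998 onward; May 23, 1998 is on or after that date.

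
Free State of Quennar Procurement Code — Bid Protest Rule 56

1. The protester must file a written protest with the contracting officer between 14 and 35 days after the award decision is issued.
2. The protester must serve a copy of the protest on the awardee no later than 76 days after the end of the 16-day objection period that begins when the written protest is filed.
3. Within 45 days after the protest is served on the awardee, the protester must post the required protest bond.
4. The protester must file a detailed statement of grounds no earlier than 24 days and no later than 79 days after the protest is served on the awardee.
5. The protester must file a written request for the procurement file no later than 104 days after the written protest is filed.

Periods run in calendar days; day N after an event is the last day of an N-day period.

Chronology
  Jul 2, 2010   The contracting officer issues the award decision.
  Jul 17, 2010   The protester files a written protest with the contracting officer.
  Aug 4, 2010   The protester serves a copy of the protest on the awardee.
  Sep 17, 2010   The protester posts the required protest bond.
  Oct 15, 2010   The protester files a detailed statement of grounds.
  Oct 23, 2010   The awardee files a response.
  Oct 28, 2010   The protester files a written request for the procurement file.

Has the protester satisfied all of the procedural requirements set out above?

Yes

Step 1: the window is 14–35 days after Jul 2, 2010 (when the award decision is issued), so Jul 16, 2010 through Aug 6, 2010; done Jul 17, 2010 — within the window.
Step 2: 76 days after Aug 2, 2010 (end of the 16-day objection period, which began when the written protest is filed on Jul 17, 2010) is Oct 17, 2010; done Aug 4, 2010 — timely.
Step 3: 45 days after Aug 4, 2010 (when the protest is served on the awardee) is Sep 18, 2010; done Sep 17, 2010 — timely.
Step 4: the window is 24–79 days after Aug 4, 2010 (when the protest is served on the awardee), so Aug 28, 2010 through Oct 22, 2010; Oct 15, 2010 falls inside that range.
Step 5: 104 days after Jul 17, 2010 (when the written protest is filed) is Oct 29, 2010; Oct 28, 2010 is within that limit.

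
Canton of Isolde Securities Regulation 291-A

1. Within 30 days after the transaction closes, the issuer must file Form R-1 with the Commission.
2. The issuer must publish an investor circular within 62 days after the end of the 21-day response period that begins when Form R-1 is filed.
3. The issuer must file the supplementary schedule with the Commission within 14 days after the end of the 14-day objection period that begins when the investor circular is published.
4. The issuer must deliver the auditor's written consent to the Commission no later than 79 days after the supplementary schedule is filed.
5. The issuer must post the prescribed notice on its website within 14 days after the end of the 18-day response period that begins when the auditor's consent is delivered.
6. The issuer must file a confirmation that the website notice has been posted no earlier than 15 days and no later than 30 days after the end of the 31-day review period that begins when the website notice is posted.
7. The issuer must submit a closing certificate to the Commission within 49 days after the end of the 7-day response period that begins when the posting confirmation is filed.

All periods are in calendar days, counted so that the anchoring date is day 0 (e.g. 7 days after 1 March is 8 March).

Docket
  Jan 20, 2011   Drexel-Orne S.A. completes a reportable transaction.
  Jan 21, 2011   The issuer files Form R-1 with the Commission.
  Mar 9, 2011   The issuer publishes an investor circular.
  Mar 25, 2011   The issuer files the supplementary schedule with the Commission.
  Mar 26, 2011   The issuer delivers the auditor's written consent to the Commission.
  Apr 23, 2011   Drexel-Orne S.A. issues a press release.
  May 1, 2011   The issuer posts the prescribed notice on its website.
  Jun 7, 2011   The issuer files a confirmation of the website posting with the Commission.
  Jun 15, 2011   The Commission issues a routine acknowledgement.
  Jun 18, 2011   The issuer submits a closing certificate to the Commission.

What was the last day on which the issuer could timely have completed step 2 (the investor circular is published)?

Apr 14, 2011

Form R-1 is filed on Jan 21, 2011; the 21-day response period therefore ends Feb 11, 2011, and step 2 runs from that date. 62 days after Feb 11, 2011 is Apr 14, 2011.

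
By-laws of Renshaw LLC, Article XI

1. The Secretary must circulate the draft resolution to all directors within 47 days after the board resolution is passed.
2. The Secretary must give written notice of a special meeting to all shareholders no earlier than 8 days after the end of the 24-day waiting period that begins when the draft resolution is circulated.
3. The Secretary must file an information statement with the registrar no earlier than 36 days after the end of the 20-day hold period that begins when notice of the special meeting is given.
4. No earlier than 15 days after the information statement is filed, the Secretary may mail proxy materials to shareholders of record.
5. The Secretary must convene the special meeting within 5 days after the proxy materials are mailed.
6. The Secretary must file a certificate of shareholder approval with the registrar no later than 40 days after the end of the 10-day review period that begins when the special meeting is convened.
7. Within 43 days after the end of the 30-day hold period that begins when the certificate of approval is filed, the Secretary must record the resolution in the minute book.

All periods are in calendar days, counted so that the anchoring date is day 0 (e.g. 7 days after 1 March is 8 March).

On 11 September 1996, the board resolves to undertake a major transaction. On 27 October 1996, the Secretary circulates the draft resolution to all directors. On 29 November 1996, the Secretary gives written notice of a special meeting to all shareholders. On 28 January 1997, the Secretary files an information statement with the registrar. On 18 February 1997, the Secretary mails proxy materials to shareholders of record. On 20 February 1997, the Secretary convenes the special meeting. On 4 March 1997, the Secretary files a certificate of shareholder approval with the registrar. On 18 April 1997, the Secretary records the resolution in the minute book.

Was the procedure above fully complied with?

Yes

(1) due by 11 September 1996 + 47 days = 28 October 1996; completed 27 October 1996, before the deadline.
(2) permitted from 20 November 1996 + 8 days = 28 November 1996 onward; 29 November 1996 is on or after that date.
(3) permitted from 19 December 1996 + 36 days = 24 January 1997 onward; done 28 January 1997, after the minimum wait.
(4) permitted from 28 January 1997 + 15 days = 12 February 1997 onward; done 18 February 1997, after the minimum wait.
(5) due by 18 February 1997 + 5 days = 23 February 1997; 20 February 1997 is within that limit.
(6) due by 2 March 1997 + 40 days = 11 April 1997; done 4 March 1997 — timely.
(7) due by 3 April 1997 + 43 days = 16 May 1997; done 18 April 1997 — timely.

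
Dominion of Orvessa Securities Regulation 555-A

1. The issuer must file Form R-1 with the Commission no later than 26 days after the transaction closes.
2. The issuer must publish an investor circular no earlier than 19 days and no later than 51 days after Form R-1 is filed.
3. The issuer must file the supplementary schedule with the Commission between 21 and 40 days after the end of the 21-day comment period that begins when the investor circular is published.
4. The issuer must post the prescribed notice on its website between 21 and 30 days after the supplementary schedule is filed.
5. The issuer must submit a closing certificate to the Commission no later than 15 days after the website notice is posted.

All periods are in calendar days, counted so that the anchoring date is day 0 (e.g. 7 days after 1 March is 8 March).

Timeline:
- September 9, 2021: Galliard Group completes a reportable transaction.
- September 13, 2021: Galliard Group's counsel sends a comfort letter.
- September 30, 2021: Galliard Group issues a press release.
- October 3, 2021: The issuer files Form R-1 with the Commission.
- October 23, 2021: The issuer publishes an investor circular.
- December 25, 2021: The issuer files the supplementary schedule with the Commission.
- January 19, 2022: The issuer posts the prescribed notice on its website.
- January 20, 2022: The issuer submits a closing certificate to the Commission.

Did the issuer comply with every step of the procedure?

Step 1: 26 days after September 9, 2021 (when the transaction closes) is October 5, 2021; completed October 3, 2021, before the deadline.
Step 2: the window is 19–51 days after October 3, 2021 (when Form R-1 is filed), so October 22, 2021 through November 23, 2021; October 23, 2021 falls inside that range.
Step 3: the window is 21–40 days after November 13, 2021 (end of the 21-day comment period, which began when the investor circular is published on October 23, 2021), so December 4, 2021 through December 23, 2021; December 25, 2021 is 2 days past the end of the window.

No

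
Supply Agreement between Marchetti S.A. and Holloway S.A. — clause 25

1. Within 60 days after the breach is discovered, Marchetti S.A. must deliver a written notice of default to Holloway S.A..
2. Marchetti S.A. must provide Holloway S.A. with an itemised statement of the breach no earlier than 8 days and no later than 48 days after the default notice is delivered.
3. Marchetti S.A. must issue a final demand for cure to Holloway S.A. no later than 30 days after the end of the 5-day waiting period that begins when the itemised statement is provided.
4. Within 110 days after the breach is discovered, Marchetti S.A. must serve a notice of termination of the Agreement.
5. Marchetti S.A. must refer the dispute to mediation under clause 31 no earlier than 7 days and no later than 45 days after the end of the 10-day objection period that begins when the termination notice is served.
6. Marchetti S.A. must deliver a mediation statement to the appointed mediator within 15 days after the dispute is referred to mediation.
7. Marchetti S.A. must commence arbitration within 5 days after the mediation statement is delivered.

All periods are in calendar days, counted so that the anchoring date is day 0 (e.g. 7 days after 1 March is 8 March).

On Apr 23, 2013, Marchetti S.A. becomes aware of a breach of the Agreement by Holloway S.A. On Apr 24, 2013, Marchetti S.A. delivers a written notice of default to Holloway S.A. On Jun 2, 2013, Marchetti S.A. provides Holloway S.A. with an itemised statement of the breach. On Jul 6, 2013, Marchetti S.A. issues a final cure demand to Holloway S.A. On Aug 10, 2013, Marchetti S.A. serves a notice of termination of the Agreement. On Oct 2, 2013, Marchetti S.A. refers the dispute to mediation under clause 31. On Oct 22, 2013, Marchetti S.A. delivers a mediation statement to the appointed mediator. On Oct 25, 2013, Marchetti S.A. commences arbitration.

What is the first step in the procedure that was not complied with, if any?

Step 1 — counting 60 days from Apr 23, 2013 (when the breach is discovered) gives a deadline of Jun 22, 2013; Apr 24, 2013 is within that limit.
Step 2 — 8 and 48 days from Apr 24, 2013 (when the default notice is delivered) are May 2, 2013 and Jun 11, 2013 respectively; done Jun 2, 2013 — within the window.
Step 3 — counting 30 days from Jun 7, 2013 (end of the 5-day waiting period, which began when the itemised statement is provided on Jun 2, 2013) gives a deadline of Jul 7, 2013; Jul 6, 2013 is within that limit.
Step 4 — counting 110 days from Apr 23, 2013 (when the breach is discovered) gives a deadline of Aug 11, 2013; completed Aug 10, 2013, before the deadline.
Step 5 — 7 and 45 days from Aug 20, 2013 (end of the 10-day objection period, which began when the termination notice is served on Aug 10, 2013) are Aug 27, 2013 and Oct 4, 2013 respectively; Oct 2, 2013 falls inside that range.
Step 6 — counting 15 days from Oct 2, 2013 (when the dispute is referred to mediation) gives a deadline of Oct 17, 2013; not done until Oct 22, 2013, 5 days after the deadline.
No need to go further; step 6 was not satisfied.

Step 6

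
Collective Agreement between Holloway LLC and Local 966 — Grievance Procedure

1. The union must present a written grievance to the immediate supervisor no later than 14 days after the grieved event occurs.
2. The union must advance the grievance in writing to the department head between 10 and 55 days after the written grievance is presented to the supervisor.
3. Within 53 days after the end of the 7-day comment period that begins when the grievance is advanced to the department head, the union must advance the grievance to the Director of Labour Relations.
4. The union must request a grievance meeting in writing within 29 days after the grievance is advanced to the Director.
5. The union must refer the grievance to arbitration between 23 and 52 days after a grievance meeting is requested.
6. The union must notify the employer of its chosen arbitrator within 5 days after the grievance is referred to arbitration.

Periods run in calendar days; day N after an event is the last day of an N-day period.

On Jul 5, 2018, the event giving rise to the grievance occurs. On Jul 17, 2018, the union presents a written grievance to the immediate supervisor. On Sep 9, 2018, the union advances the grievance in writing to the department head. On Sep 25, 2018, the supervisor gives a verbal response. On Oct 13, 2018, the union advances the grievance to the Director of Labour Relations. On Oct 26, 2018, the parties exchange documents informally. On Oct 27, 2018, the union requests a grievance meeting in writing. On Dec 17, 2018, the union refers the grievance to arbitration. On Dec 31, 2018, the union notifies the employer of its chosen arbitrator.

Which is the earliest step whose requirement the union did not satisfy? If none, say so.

Step 1: 14 days after Jul 5, 2018 (when the grieved event occurs) is Jul 19, 2018; done Jul 17, 2018 — timely.
Step 2: the window is 10–55 days after Jul 17, 2018 (when the written grievance is presented to the supervisor), so Jul 27, 2018 through Sep 10, 2018; done Sep 9, 2018, which is between those dates.
Step 3: 53 days after Sep 16, 2018 (end of the 7-day comment period, which began when the grievance is advanced to the department head on Sep 9, 2018) is Nov 8, 2018; done Oct 13, 2018 — timely.
Step 4: 29 days after Oct 13, 2018 (when the grievance is advanced to the Director) is Nov 11, 2018; Oct 27, 2018 is within that limit.
Step 5: the window is 23–52 days after Oct 27, 2018 (when a grievance meeting is requested), so Nov 19, 2018 through Dec 18, 2018; done Dec 17, 2018 — within the window.
Step 6: 5 days after Dec 17, 2018 (when the grievance is referred to arbitration) is Dec 22, 2018; not done until Dec 31, 2018, 9 days after the deadline.

Step 6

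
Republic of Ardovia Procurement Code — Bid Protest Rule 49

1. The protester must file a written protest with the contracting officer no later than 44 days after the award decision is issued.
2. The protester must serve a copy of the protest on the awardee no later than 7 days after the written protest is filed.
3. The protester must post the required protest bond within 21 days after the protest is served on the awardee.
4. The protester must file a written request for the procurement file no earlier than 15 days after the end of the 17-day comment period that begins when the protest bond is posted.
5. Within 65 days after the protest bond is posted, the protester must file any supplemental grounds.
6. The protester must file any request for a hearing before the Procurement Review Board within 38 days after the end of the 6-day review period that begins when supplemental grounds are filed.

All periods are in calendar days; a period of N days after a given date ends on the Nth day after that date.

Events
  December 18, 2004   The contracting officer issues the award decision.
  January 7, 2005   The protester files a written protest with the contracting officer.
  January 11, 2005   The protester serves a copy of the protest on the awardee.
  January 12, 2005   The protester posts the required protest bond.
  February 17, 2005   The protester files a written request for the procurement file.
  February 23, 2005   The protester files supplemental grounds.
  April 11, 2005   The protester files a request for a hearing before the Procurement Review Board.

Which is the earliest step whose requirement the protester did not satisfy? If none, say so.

Step 1: 44 days after December 18, 2004 (when the award decision is issued) is January 31, 2005; January 7, 2005 is within that limit.
Step 2: 7 days after January 7, 2005 (when the written protest is filed) is January 14, 2005; done January 11, 2005 — timely.
Step 3: 21 days after January 11, 2005 (when the protest is served on the awardee) is February 1, 2005; January 12, 2005 is within that limit.
Step 4: the earliest permitted date is 15 days after January 29, 2005 (end of the 17-day comment period, which began when the protest bond is posted on January 12, 2005), i.e. February 13, 2005; February 17, 2005 is on or after that date.
Step 5: 65 days after January 12, 2005 (when the protest bond is posted) is March 18, 2005; February 23, 2005 is within that limit.
Step 6: 38 days after March 1, 2005 (end of the 6-day review period, which began when supplemental grounds are filed on February 23, 2005) is April 8, 2005; done April 11, 2005 — 3 days late.

Step 6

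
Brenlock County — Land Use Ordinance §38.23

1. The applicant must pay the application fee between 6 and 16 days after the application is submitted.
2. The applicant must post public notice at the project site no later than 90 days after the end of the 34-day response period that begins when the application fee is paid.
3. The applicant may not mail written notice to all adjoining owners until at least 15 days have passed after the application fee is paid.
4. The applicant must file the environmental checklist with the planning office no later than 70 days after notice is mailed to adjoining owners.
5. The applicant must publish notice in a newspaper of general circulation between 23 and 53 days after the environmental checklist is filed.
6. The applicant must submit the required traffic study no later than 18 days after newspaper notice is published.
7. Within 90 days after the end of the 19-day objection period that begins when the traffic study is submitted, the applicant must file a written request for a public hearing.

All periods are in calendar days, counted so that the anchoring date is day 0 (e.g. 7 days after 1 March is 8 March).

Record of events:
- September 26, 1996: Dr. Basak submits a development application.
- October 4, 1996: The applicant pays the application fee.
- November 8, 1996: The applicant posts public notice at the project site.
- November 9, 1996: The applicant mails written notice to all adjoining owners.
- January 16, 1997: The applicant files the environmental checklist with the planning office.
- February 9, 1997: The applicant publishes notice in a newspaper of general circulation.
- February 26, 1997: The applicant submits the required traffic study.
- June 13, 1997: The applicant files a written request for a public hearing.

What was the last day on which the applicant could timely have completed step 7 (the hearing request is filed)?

June 15, 1997

The traffic study is submitted on February 26, 1997; the 19-day objection period therefore ends March 17, 1997, and step 7 runs from that date. 90 days after March 17, 1997 is June 15, 1997.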